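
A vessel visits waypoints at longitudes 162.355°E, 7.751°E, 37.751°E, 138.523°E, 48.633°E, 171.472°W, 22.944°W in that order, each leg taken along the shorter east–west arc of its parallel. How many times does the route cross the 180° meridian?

1

Leg 1: +162.355° → +7.751°, shortest Δλ = -154.604° (west) — does not cross 180°.
Leg 2: +7.751° → +37.751°, shortest Δλ = 30.0° (east) — does not cross 180°.
Leg 3: +37.751° → +138.523°, shortest Δλ = 100.772° (east) — does not cross 180°.
Leg 4: +138.523° → +48.633°, shortest Δλ = -89.89° (west) — does not cross 180°.
Leg 5: +48.633° → -171.472°, shortest Δλ = 139.895° (east) — crosses 180°.
Leg 6: -171.472° → -22.944°, shortest Δλ = 148.528° (east) — does not cross 180°.
Total crossings: 1.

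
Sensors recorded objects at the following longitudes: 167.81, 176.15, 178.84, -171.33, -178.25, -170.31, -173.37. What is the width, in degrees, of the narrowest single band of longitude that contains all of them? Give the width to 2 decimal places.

Sort the longitudes: -178.25°, -173.37°, -171.33°, -170.31°, +167.81°, +176.15°, +178.84°.
Eastward gaps between consecutive values (wrapping around): 4.88°, 2.04°, 1.02°, 338.12°, 8.34°, 2.69°, 2.91°.
Largest gap = 338.12° ⇒ minimal covering band is its complement: 360° − 338.12° = 21.88°.
Band runs from +167.81° eastward to -170.31°, crossing the antimeridian.

21.88°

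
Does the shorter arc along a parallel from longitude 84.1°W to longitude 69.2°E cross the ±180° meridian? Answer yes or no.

Signed shortest Δλ = ((69.2 − -84.1 + 180) mod 360) − 180 = 153.3°.
Going east by 153.3° from -84.1° reaches +69.2° without touching 180°.

No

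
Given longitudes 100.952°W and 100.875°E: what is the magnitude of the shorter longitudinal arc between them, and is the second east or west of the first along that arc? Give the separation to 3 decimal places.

Raw difference: 100.875 − -100.952 = 201.827°.
Normalise into (−180°, 180°]: 201.827° − 360° = -158.173°.
Negative ⇒ the second point lies to the west; separation 158.173°.

158.173° west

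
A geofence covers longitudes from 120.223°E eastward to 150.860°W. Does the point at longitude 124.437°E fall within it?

Yes

Band width going east from +120.223° to -150.860°: ((-150.860 − 120.223) mod 360) = 88.917°.
Offset of +124.437° east of the west edge: ((124.437 − 120.223) mod 360) = 4.214°.
4.214° ≤ 88.917° ⇒ inside.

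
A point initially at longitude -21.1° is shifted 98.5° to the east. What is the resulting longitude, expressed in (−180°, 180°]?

+77.4°

Start at -21.1°; shift +98.5° → +77.4°.
+77.4° already lies in (−180°, 180°].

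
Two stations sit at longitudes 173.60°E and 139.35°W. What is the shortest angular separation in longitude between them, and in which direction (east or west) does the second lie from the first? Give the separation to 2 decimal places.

47.05° east

Raw difference: -139.35 − 173.60 = -312.95°.
Normalise into (−180°, 180°]: -312.95° + 360° = 47.05°.
Positive ⇒ the second point lies to the east; separation 47.05°.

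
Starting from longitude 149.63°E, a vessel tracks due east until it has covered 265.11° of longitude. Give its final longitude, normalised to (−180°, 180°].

Start at +149.63°; shift +265.11° → +414.74°.
+414.74° lies outside (−180°, 180°]; subtract 360° → +54.74°.

54.74°E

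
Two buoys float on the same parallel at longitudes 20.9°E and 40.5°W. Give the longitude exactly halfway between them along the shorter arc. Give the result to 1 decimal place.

Signed shortest Δλ from +20.9° to -40.5° is -61.4°.
Midpoint longitude = +20.9° + (-61.4°)/2 = +20.9° − 30.7° = -9.8°.

9.8°W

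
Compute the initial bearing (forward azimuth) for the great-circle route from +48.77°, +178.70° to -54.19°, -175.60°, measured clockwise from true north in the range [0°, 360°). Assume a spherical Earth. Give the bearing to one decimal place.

176.6°

Δλ = -175.60 − 178.70 = -354.30°; wrapped into (−180°, 180°]: 5.70°.
θ = atan2( sin Δλ · cos φ₂ , cos φ₁ · sin φ₂ − sin φ₁ · cos φ₂ · cos Δλ )
  = atan2(0.05811, -0.97235) = 176.580° → normalised to [0°, 360°): 176.580°.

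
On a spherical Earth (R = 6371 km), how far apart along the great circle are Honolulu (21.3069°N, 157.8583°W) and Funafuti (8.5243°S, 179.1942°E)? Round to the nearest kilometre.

4157 km

Δλ = 179.1942 − -157.8583 = 337.0525°; wrapped into (−180°, 180°]: -22.9475°.
Δφ = -8.5243 − 21.3069 = -29.8312°.
a = sin²(Δφ/2) + cos φ₁ · cos φ₂ · sin²(Δλ/2) = 0.102710.
c = 2·atan2(√a, √(1−a)) = 0.65248 rad → d = 6371·c ≈ 4156.95 km.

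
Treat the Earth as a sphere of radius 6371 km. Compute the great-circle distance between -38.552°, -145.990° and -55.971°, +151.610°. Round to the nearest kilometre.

Δλ = 151.610 − -145.990 = 297.600°; wrapped into (−180°, 180°]: -62.400°.
Δφ = -55.971 − -38.552 = -17.419°.
a = sin²(Δφ/2) + cos φ₁ · cos φ₂ · sin²(Δλ/2) = 0.140371.
c = 2·atan2(√a, √(1−a)) = 0.76806 rad → d = 6371·c ≈ 4893.33 km.

4893 km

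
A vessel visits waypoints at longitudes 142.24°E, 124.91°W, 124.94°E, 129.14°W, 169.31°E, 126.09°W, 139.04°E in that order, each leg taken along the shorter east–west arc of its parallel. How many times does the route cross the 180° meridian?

Leg 1: +142.24° → -124.91°, shortest Δλ = 92.85° (east) — crosses 180°.
Leg 2: -124.91° → +124.94°, shortest Δλ = -110.15° (west) — crosses 180°.
Leg 3: +124.94° → -129.14°, shortest Δλ = 105.92° (east) — crosses 180°.
Leg 4: -129.14° → +169.31°, shortest Δλ = -61.55° (west) — crosses 180°.
Leg 5: +169.31° → -126.09°, shortest Δλ = 64.6° (east) — crosses 180°.
Leg 6: -126.09° → +139.04°, shortest Δλ = -94.87° (west) — crosses 180°.
Total crossings: 6.

6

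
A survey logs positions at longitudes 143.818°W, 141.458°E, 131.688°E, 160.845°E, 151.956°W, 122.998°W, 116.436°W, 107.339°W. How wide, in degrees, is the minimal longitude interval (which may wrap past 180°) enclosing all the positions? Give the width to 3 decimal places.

Sort the longitudes: -151.956°, -143.818°, -122.998°, -116.436°, -107.339°, +131.688°, +141.458°, +160.845°.
Eastward gaps between consecutive values (wrapping around): 8.138°, 20.820°, 6.562°, 9.097°, 239.027°, 9.770°, 19.387°, 47.199°.
Largest gap = 239.027° ⇒ minimal covering band is its complement: 360° − 239.027° = 120.973°.
Band runs from +131.688° eastward to -107.339°, crossing the antimeridian.

120.973°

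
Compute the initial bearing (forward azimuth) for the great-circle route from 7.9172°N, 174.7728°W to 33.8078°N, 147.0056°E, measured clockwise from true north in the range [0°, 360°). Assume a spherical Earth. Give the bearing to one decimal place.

Δλ = 147.0056 − -174.7728 = 321.7784°; wrapped into (−180°, 180°]: -38.2216°.
θ = atan2( sin Δλ · cos φ₂ , cos φ₁ · sin φ₂ − sin φ₁ · cos φ₂ · cos Δλ )
  = atan2(-0.51409, 0.46119) = -48.105° → normalised to [0°, 360°): 311.895°.

311.9°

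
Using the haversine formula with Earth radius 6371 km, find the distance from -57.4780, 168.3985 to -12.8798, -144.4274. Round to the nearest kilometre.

Δλ = -144.4274 − 168.3985 = -312.8259°; wrapped into (−180°, 180°]: 47.1741°.
Δφ = -12.8798 − -57.4780 = 44.5982°.
a = sin²(Δφ/2) + cos φ₁ · cos φ₂ · sin²(Δλ/2) = 0.227891.
c = 2·atan2(√a, √(1−a)) = 0.99534 rad → d = 6371·c ≈ 6341.31 km.

6341 km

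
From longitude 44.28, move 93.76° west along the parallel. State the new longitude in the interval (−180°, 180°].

-49.48°

Start at +44.28°; shift −93.76° → -49.48°.
-49.48° already lies in (−180°, 180°].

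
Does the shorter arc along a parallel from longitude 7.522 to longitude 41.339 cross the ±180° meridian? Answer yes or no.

Signed shortest Δλ = ((41.339 − 7.522 + 180) mod 360) − 180 = 33.817°.
Going east by 33.817° from +7.522° reaches +41.339° without touching 180°.

No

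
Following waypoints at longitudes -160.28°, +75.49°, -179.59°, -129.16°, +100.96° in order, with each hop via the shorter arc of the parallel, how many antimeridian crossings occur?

3

Leg 1: -160.28° → +75.49°, shortest Δλ = -124.23° (west) — crosses 180°.
Leg 2: +75.49° → -179.59°, shortest Δλ = 104.92° (east) — crosses 180°.
Leg 3: -179.59° → -129.16°, shortest Δλ = 50.43° (east) — does not cross 180°.
Leg 4: -129.16° → +100.96°, shortest Δλ = -129.88° (west) — crosses 180°.
Total crossings: 3.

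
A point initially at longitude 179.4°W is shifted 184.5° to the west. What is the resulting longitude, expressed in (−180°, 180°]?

3.9°W

Start at -179.4°; shift −184.5° → -363.9°.
-363.9° lies outside (−180°, 180°]; add 360° → -3.9°.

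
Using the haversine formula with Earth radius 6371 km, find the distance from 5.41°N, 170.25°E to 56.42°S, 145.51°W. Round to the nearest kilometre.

7960 km

Δλ = -145.51 − 170.25 = -315.76°; wrapped into (−180°, 180°]: 44.24°.
Δφ = -56.42 − 5.41 = -61.83°.
a = sin²(Δφ/2) + cos φ₁ · cos φ₂ · sin²(Δλ/2) = 0.342029.
c = 2·atan2(√a, √(1−a)) = 1.24935 rad → d = 6371·c ≈ 7959.59 km.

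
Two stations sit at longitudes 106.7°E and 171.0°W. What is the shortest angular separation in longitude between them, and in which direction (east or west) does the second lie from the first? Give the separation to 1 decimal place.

Raw difference: -171.0 − 106.7 = -277.7°.
Normalise into (−180°, 180°]: -277.7° + 360° = 82.3°.
Positive ⇒ the second point lies to the east; separation 82.3°.

82.3° east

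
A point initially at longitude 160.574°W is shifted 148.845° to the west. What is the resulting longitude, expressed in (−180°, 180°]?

Start at -160.574°; shift −148.845° → -309.419°.
-309.419° lies outside (−180°, 180°]; add 360° → +50.581°.

50.581°E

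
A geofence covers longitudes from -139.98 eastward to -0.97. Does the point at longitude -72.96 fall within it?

Yes

Band width going east from -139.98° to -0.97°: ((-0.97 − -139.98) mod 360) = 139.01°.
Offset of -72.96° east of the west edge: ((-72.96 − -139.98) mod 360) = 67.02°.
67.02° ≤ 139.01° ⇒ inside.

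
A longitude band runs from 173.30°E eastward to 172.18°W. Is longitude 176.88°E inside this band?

Yes

Band width going east from +173.30° to -172.18°: ((-172.18 − 173.30) mod 360) = 14.52°.
Offset of +176.88° east of the west edge: ((176.88 − 173.30) mod 360) = 3.58°.
3.58° ≤ 14.52° ⇒ inside.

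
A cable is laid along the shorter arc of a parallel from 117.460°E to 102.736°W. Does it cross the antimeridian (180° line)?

Naïve |-102.736 − 117.460| = 220.196° > 180°, so the shorter arc goes the other way round — across 180°.
Signed shortest Δλ = ((-102.736 − 117.460 + 180) mod 360) − 180 = 139.804°.
Going east by 139.804° from +117.460° passes through 180° before reaching -102.736°.

Yes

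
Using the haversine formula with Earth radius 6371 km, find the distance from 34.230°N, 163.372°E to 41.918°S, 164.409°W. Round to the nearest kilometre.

9083 km

Δλ = -164.409 − 163.372 = -327.781°; wrapped into (−180°, 180°]: 32.219°.
Δφ = -41.918 − 34.230 = -76.148°.
a = sin²(Δφ/2) + cos φ₁ · cos φ₂ · sin²(Δλ/2) = 0.427659.
c = 2·atan2(√a, √(1−a)) = 1.42560 rad → d = 6371·c ≈ 9082.53 km.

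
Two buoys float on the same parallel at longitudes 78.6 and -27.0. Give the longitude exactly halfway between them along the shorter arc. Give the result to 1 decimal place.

Signed shortest Δλ from +78.6° to -27.0° is -105.6°.
Midpoint longitude = +78.6° + (-105.6°)/2 = +78.6° − 52.8° = +25.8°.

+25.8°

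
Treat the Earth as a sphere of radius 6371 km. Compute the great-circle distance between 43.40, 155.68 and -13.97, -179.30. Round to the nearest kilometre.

6868 km

Δλ = -179.30 − 155.68 = -334.98°; wrapped into (−180°, 180°]: 25.02°.
Δφ = -13.97 − 43.40 = -57.37°.
a = sin²(Δφ/2) + cos φ₁ · cos φ₂ · sin²(Δλ/2) = 0.263477.
c = 2·atan2(√a, √(1−a)) = 1.07805 rad → d = 6371·c ≈ 6868.26 km.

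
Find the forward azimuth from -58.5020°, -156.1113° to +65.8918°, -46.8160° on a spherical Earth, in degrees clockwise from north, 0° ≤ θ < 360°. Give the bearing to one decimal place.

Δλ = -46.8160 − -156.1113 = 109.2953°.
θ = atan2( sin Δλ · cos φ₂ , cos φ₁ · sin φ₂ − sin φ₁ · cos φ₂ · cos Δλ )
  = atan2(0.38552, 0.36181) = 46.817° → normalised to [0°, 360°): 46.817°.

46.8°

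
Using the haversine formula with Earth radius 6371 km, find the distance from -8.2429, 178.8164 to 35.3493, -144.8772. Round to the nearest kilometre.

Δλ = -144.8772 − 178.8164 = -323.6936°; wrapped into (−180°, 180°]: 36.3064°.
Δφ = 35.3493 − -8.2429 = 43.5922°.
a = sin²(Δφ/2) + cos φ₁ · cos φ₂ · sin²(Δλ/2) = 0.216223.
c = 2·atan2(√a, √(1−a)) = 0.96726 rad → d = 6371·c ≈ 6162.43 km.

6162 km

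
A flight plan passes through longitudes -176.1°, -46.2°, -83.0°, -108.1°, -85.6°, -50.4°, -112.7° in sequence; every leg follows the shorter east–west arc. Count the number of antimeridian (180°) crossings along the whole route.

0

Leg 1: -176.1° → -46.2°, shortest Δλ = 129.9° (east) — does not cross 180°.
Leg 2: -46.2° → -83.0°, shortest Δλ = -36.8° (west) — does not cross 180°.
Leg 3: -83.0° → -108.1°, shortest Δλ = -25.1° (west) — does not cross 180°.
Leg 4: -108.1° → -85.6°, shortest Δλ = 22.5° (east) — does not cross 180°.
Leg 5: -85.6° → -50.4°, shortest Δλ = 35.2° (east) — does not cross 180°.
Leg 6: -50.4° → -112.7°, shortest Δλ = -62.3° (west) — does not cross 180°.
Total crossings: 0.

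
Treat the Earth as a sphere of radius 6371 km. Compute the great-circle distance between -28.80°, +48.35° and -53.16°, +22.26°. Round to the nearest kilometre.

Δλ = 22.26 − 48.35 = -26.09°.
Δφ = -53.16 − -28.80 = -24.36°.
a = sin²(Δφ/2) + cos φ₁ · cos φ₂ · sin²(Δλ/2) = 0.071283.
c = 2·atan2(√a, √(1−a)) = 0.54053 rad → d = 6371·c ≈ 3443.74 km.

3444 km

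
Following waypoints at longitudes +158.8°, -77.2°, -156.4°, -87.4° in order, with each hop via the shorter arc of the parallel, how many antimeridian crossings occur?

Leg 1: +158.8° → -77.2°, shortest Δλ = 124.0° (east) — crosses 180°.
Leg 2: -77.2° → -156.4°, shortest Δλ = -79.2° (west) — does not cross 180°.
Leg 3: -156.4° → -87.4°, shortest Δλ = 69.0° (east) — does not cross 180°.
Total crossings: 1.

1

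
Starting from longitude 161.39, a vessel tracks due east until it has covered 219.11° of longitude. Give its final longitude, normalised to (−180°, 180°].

Start at +161.39°; shift +219.11° → +380.50°.
+380.50° lies outside (−180°, 180°]; subtract 360° → +20.50°.

+20.50°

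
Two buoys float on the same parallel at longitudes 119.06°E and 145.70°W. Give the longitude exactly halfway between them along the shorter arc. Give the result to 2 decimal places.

Signed shortest Δλ from +119.06° to -145.70° is +95.24°.
Midpoint longitude = +119.06° + (+95.24°)/2 = +119.06° + 47.62° = +166.68°.
(The naïve average (+119.06 + -145.70)/2 = -13.32° is on the wrong side of the globe.)

166.68°E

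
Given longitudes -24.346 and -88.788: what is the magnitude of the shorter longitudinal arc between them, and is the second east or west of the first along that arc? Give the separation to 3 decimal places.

Raw difference: -88.788 − -24.346 = -64.442°.
Normalise into (−180°, 180°]: -64.442° stays -64.442°.
Negative ⇒ the second point lies to the west; separation 64.442°.

64.442° west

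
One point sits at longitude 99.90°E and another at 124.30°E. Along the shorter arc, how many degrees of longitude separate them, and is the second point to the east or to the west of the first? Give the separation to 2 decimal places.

24.40° east

Raw difference: 124.30 − 99.90 = 24.4°.
Normalise into (−180°, 180°]: 24.4° stays 24.4°.
Positive ⇒ the second point lies to the east; separation 24.40°.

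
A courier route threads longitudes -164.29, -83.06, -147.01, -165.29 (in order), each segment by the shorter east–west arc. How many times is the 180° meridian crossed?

0

Leg 1: -164.29° → -83.06°, shortest Δλ = 81.23° (east) — does not cross 180°.
Leg 2: -83.06° → -147.01°, shortest Δλ = -63.95° (west) — does not cross 180°.
Leg 3: -147.01° → -165.29°, shortest Δλ = -18.28° (west) — does not cross 180°.
Total crossings: 0.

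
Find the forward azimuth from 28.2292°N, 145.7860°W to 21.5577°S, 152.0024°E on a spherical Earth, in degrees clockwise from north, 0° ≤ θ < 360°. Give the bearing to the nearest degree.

237°

Δλ = 152.0024 − -145.7860 = 297.7884°; wrapped into (−180°, 180°]: -62.2116°.
θ = atan2( sin Δλ · cos φ₂ , cos φ₁ · sin φ₂ − sin φ₁ · cos φ₂ · cos Δλ )
  = atan2(-0.82279, -0.52883) = -122.730° → normalised to [0°, 360°): 237.270°.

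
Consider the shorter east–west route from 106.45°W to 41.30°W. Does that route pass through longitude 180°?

No

Signed shortest Δλ = ((-41.30 − -106.45 + 180) mod 360) − 180 = 65.15°.
Going east by 65.15° from -106.45° reaches -41.30° without touching 180°.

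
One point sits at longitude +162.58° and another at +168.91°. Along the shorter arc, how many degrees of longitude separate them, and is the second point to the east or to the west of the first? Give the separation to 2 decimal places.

Raw difference: 168.91 − 162.58 = 6.33°.
Normalise into (−180°, 180°]: 6.33° stays 6.33°.
Positive ⇒ the second point lies to the east; separation 6.33°.

6.33° east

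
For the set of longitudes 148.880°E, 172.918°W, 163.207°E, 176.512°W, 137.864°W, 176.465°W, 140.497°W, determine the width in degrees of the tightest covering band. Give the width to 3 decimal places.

Sort the longitudes: -176.512°, -176.465°, -172.918°, -140.497°, -137.864°, +148.880°, +163.207°.
Eastward gaps between consecutive values (wrapping around): 0.047°, 3.547°, 32.421°, 2.633°, 286.744°, 14.327°, 20.281°.
Largest gap = 286.744° ⇒ minimal covering band is its complement: 360° − 286.744° = 73.256°.
Band runs from +148.880° eastward to -137.864°, crossing the antimeridian.

73.256°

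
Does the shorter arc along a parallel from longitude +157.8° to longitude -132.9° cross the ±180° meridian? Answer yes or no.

Yes

Naïve |-132.9 − 157.8| = 290.7° > 180°, so the shorter arc goes the other way round — across 180°.
Signed shortest Δλ = ((-132.9 − 157.8 + 180) mod 360) − 180 = 69.3°.
Going east by 69.3° from +157.8° passes through 180° before reaching -132.9°.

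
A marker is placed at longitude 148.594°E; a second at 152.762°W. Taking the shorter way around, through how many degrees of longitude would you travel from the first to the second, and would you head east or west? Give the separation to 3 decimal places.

Raw difference: -152.762 − 148.594 = -301.356°.
Normalise into (−180°, 180°]: -301.356° + 360° = 58.644°.
Positive ⇒ the second point lies to the east; separation 58.644°.

58.644° east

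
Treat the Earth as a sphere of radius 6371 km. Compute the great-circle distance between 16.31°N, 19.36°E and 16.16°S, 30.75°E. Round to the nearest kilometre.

3821 km

Δλ = 30.75 − 19.36 = 11.39°.
Δφ = -16.16 − 16.31 = -32.47°.
a = sin²(Δφ/2) + cos φ₁ · cos φ₂ · sin²(Δλ/2) = 0.087241.
c = 2·atan2(√a, √(1−a)) = 0.59968 rad → d = 6371·c ≈ 3820.54 km.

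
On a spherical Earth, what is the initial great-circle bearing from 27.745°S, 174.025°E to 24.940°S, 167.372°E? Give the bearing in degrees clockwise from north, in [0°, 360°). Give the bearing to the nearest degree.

Δλ = 167.372 − 174.025 = -6.653°.
θ = atan2( sin Δλ · cos φ₂ , cos φ₁ · sin φ₂ − sin φ₁ · cos φ₂ · cos Δλ )
  = atan2(-0.10505, 0.04609) = -66.309° → normalised to [0°, 360°): 293.691°.

294°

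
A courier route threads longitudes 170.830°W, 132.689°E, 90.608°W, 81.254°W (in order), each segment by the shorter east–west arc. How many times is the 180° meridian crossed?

2

Leg 1: -170.830° → +132.689°, shortest Δλ = -56.481° (west) — crosses 180°.
Leg 2: +132.689° → -90.608°, shortest Δλ = 136.703° (east) — crosses 180°.
Leg 3: -90.608° → -81.254°, shortest Δλ = 9.354° (east) — does not cross 180°.
Total crossings: 2.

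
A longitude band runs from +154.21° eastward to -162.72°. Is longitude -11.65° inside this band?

Band width going east from +154.21° to -162.72°: ((-162.72 − 154.21) mod 360) = 43.07°.
Offset of -11.65° east of the west edge: ((-11.65 − 154.21) mod 360) = 194.14°.
194.14° > 43.07° ⇒ outside.

No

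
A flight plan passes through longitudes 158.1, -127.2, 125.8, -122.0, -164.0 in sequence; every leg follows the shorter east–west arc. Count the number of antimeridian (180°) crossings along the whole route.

Leg 1: +158.1° → -127.2°, shortest Δλ = 74.7° (east) — crosses 180°.
Leg 2: -127.2° → +125.8°, shortest Δλ = -107.0° (west) — crosses 180°.
Leg 3: +125.8° → -122.0°, shortest Δλ = 112.2° (east) — crosses 180°.
Leg 4: -122.0° → -164.0°, shortest Δλ = -42.0° (west) — does not cross 180°.
Total crossings: 3.

3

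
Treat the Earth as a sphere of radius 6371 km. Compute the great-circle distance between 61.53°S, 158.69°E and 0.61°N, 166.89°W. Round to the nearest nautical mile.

4048 nmi

Δλ = -166.89 − 158.69 = -325.58°; wrapped into (−180°, 180°]: 34.42°.
Δφ = 0.61 − -61.53 = 62.14°.
a = sin²(Δφ/2) + cos φ₁ · cos φ₂ · sin²(Δλ/2) = 0.308072.
c = 2·atan2(√a, √(1−a)) = 1.17683 rad → d = 6371·c ≈ 7497.57 km ≈ 4048.37 nmi.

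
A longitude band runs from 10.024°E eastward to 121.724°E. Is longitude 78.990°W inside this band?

No

Band width going east from +10.024° to +121.724°: ((121.724 − 10.024) mod 360) = 111.700°.
Offset of -78.990° east of the west edge: ((-78.990 − 10.024) mod 360) = 270.986°.
270.986° > 111.700° ⇒ outside.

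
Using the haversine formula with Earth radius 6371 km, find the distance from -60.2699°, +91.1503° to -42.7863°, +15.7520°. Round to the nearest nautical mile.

Δλ = 15.7520 − 91.1503 = -75.3983°.
Δφ = -42.7863 − -60.2699 = 17.4836°.
a = sin²(Δφ/2) + cos φ₁ · cos φ₂ · sin²(Δλ/2) = 0.159197.
c = 2·atan2(√a, √(1−a)) = 0.82084 rad → d = 6371·c ≈ 5229.58 km ≈ 2823.75 nmi.

2824 nmi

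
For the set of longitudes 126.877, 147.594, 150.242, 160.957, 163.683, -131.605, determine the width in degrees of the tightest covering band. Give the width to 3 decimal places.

Sort the longitudes: -131.605°, +126.877°, +147.594°, +150.242°, +160.957°, +163.683°.
Eastward gaps between consecutive values (wrapping around): 258.482°, 20.717°, 2.648°, 10.715°, 2.726°, 64.712°.
Largest gap = 258.482° ⇒ minimal covering band is its complement: 360° − 258.482° = 101.518°.
Band runs from +126.877° eastward to -131.605°, crossing the antimeridian.

101.518°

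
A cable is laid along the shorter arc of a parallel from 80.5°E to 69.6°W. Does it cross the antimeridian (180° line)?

No

Signed shortest Δλ = ((-69.6 − 80.5 + 180) mod 360) − 180 = -150.1°.
Going west by 150.1° from +80.5° reaches -69.6° without touching 180°.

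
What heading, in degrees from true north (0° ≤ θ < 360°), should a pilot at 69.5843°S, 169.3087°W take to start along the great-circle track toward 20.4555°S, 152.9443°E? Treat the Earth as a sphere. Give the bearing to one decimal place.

Δλ = 152.9443 − -169.3087 = 322.2530°; wrapped into (−180°, 180°]: -37.7470°.
θ = atan2( sin Δλ · cos φ₂ , cos φ₁ · sin φ₂ − sin φ₁ · cos φ₂ · cos Δλ )
  = atan2(-0.57357, 0.57242) = -45.058° → normalised to [0°, 360°): 314.942°.

314.9°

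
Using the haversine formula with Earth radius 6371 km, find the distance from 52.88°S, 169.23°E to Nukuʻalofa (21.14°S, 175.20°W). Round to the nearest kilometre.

3772 km

Δλ = -175.20 − 169.23 = -344.43°; wrapped into (−180°, 180°]: 15.57°.
Δφ = -21.14 − -52.88 = 31.74°.
a = sin²(Δφ/2) + cos φ₁ · cos φ₂ · sin²(Δλ/2) = 0.085106.
c = 2·atan2(√a, √(1−a)) = 0.59207 rad → d = 6371·c ≈ 3772.06 km.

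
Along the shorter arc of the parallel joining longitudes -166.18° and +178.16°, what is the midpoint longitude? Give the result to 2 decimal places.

Signed shortest Δλ from -166.18° to +178.16° is -15.66°.
Midpoint longitude = -166.18° + (-15.66°)/2 = -166.18° − 7.83° = -174.01°.
(The naïve average (-166.18 + +178.16)/2 = 5.99° is on the wrong side of the globe.)

-174.01°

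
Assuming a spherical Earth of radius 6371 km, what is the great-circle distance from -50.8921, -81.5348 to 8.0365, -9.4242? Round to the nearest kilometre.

Δλ = -9.4242 − -81.5348 = 72.1106°.
Δφ = 8.0365 − -50.8921 = 58.9286°.
a = sin²(Δφ/2) + cos φ₁ · cos φ₂ · sin²(Δλ/2) = 0.458310.
c = 2·atan2(√a, √(1−a)) = 1.48732 rad → d = 6371·c ≈ 9475.72 km.

9476 km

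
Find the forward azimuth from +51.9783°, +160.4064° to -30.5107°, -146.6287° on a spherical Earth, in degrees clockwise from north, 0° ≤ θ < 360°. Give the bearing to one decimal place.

Δλ = -146.6287 − 160.4064 = -307.0351°; wrapped into (−180°, 180°]: 52.9649°.
θ = atan2( sin Δλ · cos φ₂ , cos φ₁ · sin φ₂ − sin φ₁ · cos φ₂ · cos Δλ )
  = atan2(0.68773, -0.72150) = 136.373° → normalised to [0°, 360°): 136.373°.

136.4°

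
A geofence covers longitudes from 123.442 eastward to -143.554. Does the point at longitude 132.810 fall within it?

Band width going east from +123.442° to -143.554°: ((-143.554 − 123.442) mod 360) = 93.004°.
Offset of +132.810° east of the west edge: ((132.810 − 123.442) mod 360) = 9.368°.
9.368° ≤ 93.004° ⇒ inside.

Yes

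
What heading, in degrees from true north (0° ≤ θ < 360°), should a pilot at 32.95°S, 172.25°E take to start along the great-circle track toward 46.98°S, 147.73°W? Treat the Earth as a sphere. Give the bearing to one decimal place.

Δλ = -147.73 − 172.25 = -319.98°; wrapped into (−180°, 180°]: 40.02°.
θ = atan2( sin Δλ · cos φ₂ , cos φ₁ · sin φ₂ − sin φ₁ · cos φ₂ · cos Δλ )
  = atan2(0.43873, -0.32933) = 126.894° → normalised to [0°, 360°): 126.894°.

126.9°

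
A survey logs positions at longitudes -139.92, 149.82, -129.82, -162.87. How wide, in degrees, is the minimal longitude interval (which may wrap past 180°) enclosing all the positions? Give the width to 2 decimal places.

80.36°

Sort the longitudes: -162.87°, -139.92°, -129.82°, +149.82°.
Eastward gaps between consecutive values (wrapping around): 22.95°, 10.10°, 279.64°, 47.31°.
Largest gap = 279.64° ⇒ minimal covering band is its complement: 360° − 279.64° = 80.36°.
Band runs from +149.82° eastward to -129.82°, crossing the antimeridian.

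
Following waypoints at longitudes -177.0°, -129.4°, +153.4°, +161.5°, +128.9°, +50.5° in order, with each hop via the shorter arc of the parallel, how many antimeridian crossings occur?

Leg 1: -177.0° → -129.4°, shortest Δλ = 47.6° (east) — does not cross 180°.
Leg 2: -129.4° → +153.4°, shortest Δλ = -77.2° (west) — crosses 180°.
Leg 3: +153.4° → +161.5°, shortest Δλ = 8.1° (east) — does not cross 180°.
Leg 4: +161.5° → +128.9°, shortest Δλ = -32.6° (west) — does not cross 180°.
Leg 5: +128.9° → +50.5°, shortest Δλ = -78.4° (west) — does not cross 180°.
Total crossings: 1.

1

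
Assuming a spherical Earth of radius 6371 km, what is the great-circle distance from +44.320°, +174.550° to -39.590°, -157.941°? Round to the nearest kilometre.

Δλ = -157.941 − 174.550 = -332.491°; wrapped into (−180°, 180°]: 27.509°.
Δφ = -39.590 − 44.320 = -83.910°.
a = sin²(Δφ/2) + cos φ₁ · cos φ₂ · sin²(Δλ/2) = 0.478123.
c = 2·atan2(√a, √(1−a)) = 1.52703 rad → d = 6371·c ≈ 9728.69 km.

9729 km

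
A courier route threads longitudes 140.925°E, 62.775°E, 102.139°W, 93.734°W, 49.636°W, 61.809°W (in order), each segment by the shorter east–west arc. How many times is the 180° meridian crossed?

Leg 1: +140.925° → +62.775°, shortest Δλ = -78.15° (west) — does not cross 180°.
Leg 2: +62.775° → -102.139°, shortest Δλ = -164.914° (west) — does not cross 180°.
Leg 3: -102.139° → -93.734°, shortest Δλ = 8.405° (east) — does not cross 180°.
Leg 4: -93.734° → -49.636°, shortest Δλ = 44.098° (east) — does not cross 180°.
Leg 5: -49.636° → -61.809°, shortest Δλ = -12.173° (west) — does not cross 180°.
Total crossings: 0.

0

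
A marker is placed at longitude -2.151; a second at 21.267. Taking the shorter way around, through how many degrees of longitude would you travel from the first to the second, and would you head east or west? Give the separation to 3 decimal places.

Raw difference: 21.267 − -2.151 = 23.418°.
Normalise into (−180°, 180°]: 23.418° stays 23.418°.
Positive ⇒ the second point lies to the east; separation 23.418°.

23.418° east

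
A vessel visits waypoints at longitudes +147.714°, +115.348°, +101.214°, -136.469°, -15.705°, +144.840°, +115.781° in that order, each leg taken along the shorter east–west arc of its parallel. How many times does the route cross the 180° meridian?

1

Leg 1: +147.714° → +115.348°, shortest Δλ = -32.366° (west) — does not cross 180°.
Leg 2: +115.348° → +101.214°, shortest Δλ = -14.134° (west) — does not cross 180°.
Leg 3: +101.214° → -136.469°, shortest Δλ = 122.317° (east) — crosses 180°.
Leg 4: -136.469° → -15.705°, shortest Δλ = 120.764° (east) — does not cross 180°.
Leg 5: -15.705° → +144.840°, shortest Δλ = 160.545° (east) — does not cross 180°.
Leg 6: +144.840° → +115.781°, shortest Δλ = -29.059° (west) — does not cross 180°.
Total crossings: 1.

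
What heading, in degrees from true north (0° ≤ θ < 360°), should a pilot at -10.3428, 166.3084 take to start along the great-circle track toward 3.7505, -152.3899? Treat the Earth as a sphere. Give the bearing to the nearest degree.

73°

Δλ = -152.3899 − 166.3084 = -318.6983°; wrapped into (−180°, 180°]: 41.3017°.
θ = atan2( sin Δλ · cos φ₂ , cos φ₁ · sin φ₂ − sin φ₁ · cos φ₂ · cos Δλ )
  = atan2(0.65861, 0.19894) = 73.193° → normalised to [0°, 360°): 73.193°.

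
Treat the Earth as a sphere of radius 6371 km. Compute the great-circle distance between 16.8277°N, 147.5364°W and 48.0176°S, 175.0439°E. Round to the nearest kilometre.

8111 km

Δλ = 175.0439 − -147.5364 = 322.5803°; wrapped into (−180°, 180°]: -37.4197°.
Δφ = -48.0176 − 16.8277 = -64.8453°.
a = sin²(Δφ/2) + cos φ₁ · cos φ₂ · sin²(Δλ/2) = 0.353349.
c = 2·atan2(√a, √(1−a)) = 1.27312 rad → d = 6371·c ≈ 8111.03 km.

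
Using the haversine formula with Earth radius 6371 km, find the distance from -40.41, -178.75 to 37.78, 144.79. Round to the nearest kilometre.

Δλ = 144.79 − -178.75 = 323.54°; wrapped into (−180°, 180°]: -36.46°.
Δφ = 37.78 − -40.41 = 78.19°.
a = sin²(Δφ/2) + cos φ₁ · cos φ₂ · sin²(Δλ/2) = 0.456562.
c = 2·atan2(√a, √(1−a)) = 1.48381 rad → d = 6371·c ≈ 9453.36 km.

9453 km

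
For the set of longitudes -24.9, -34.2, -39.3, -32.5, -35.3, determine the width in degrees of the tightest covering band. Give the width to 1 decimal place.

14.4°

Sort the longitudes: -39.3°, -35.3°, -34.2°, -32.5°, -24.9°.
Eastward gaps between consecutive values (wrapping around): 4.0°, 1.1°, 1.7°, 7.6°, 345.6°.
Largest gap = 345.6° ⇒ minimal covering band is its complement: 360° − 345.6° = 14.4°.
Band runs from -39.3° eastward to -24.9°.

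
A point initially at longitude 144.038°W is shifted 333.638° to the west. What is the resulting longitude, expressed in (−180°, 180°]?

117.676°W

Start at -144.038°; shift −333.638° → -477.676°.
-477.676° lies outside (−180°, 180°]; add 360° → -117.676°.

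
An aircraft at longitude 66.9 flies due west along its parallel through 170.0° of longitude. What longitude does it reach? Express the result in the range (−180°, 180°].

-103.1°

Start at +66.9°; shift −170.0° → -103.1°.
-103.1° already lies in (−180°, 180°].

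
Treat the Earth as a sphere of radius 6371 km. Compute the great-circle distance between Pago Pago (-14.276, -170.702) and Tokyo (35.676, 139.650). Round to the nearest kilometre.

Δλ = 139.650 − -170.702 = 310.352°; wrapped into (−180°, 180°]: -49.648°.
Δφ = 35.676 − -14.276 = 49.952°.
a = sin²(Δφ/2) + cos φ₁ · cos φ₂ · sin²(Δλ/2) = 0.317044.
c = 2·atan2(√a, √(1−a)) = 1.19618 rad → d = 6371·c ≈ 7620.89 km.

7621 km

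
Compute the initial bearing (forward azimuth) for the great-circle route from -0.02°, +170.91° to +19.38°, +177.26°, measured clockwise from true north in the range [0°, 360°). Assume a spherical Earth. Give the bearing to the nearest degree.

17°

Δλ = 177.26 − 170.91 = 6.35°.
θ = atan2( sin Δλ · cos φ₂ , cos φ₁ · sin φ₂ − sin φ₁ · cos φ₂ · cos Δλ )
  = atan2(0.10433, 0.33216) = 17.438° → normalised to [0°, 360°): 17.438°.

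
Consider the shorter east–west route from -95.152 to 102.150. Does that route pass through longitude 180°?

Yes

Naïve |102.150 − -95.152| = 197.302° > 180°, so the shorter arc goes the other way round — across 180°.
Signed shortest Δλ = ((102.150 − -95.152 + 180) mod 360) − 180 = -162.698°.
Going west by 162.698° from -95.152° passes through 180° before reaching +102.150°.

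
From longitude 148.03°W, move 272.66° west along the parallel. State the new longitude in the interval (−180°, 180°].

Start at -148.03°; shift −272.66° → -420.69°.
-420.69° lies outside (−180°, 180°]; add 360° → -60.69°.

60.69°W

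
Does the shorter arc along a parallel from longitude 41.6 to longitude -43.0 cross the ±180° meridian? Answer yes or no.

Signed shortest Δλ = ((-43.0 − 41.6 + 180) mod 360) − 180 = -84.6°.
Going west by 84.6° from +41.6° reaches -43.0° without touching 180°.

No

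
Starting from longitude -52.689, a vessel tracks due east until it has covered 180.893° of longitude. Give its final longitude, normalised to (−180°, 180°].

Start at -52.689°; shift +180.893° → +128.204°.
+128.204° already lies in (−180°, 180°].

+128.204°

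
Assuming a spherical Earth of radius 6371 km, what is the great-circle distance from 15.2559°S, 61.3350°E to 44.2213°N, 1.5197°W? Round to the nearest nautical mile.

4948 nmi

Δλ = -1.5197 − 61.3350 = -62.8547°.
Δφ = 44.2213 − -15.2559 = 59.4772°.
a = sin²(Δφ/2) + cos φ₁ · cos φ₂ · sin²(Δλ/2) = 0.434033.
c = 2·atan2(√a, √(1−a)) = 1.43848 rad → d = 6371·c ≈ 9164.54 km ≈ 4948.46 nmi.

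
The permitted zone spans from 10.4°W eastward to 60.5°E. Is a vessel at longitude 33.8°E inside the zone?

Band width going east from -10.4° to +60.5°: ((60.5 − -10.4) mod 360) = 70.9°.
Offset of +33.8° east of the west edge: ((33.8 − -10.4) mod 360) = 44.2°.
44.2° ≤ 70.9° ⇒ inside.

Yes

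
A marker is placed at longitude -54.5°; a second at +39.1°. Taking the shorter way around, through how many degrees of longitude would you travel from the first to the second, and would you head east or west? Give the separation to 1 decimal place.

93.6° east

Raw difference: 39.1 − -54.5 = 93.6°.
Normalise into (−180°, 180°]: 93.6° stays 93.6°.
Positive ⇒ the second point lies to the east; separation 93.6°.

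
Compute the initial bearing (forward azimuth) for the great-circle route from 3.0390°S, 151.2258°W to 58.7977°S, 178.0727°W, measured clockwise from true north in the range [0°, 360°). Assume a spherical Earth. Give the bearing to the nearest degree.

Δλ = -178.0727 − -151.2258 = -26.8469°.
θ = atan2( sin Δλ · cos φ₂ , cos φ₁ · sin φ₂ − sin φ₁ · cos φ₂ · cos Δλ )
  = atan2(-0.23396, -0.82964) = -164.251° → normalised to [0°, 360°): 195.749°.

196°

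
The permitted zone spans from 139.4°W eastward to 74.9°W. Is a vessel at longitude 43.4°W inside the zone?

No

Band width going east from -139.4° to -74.9°: ((-74.9 − -139.4) mod 360) = 64.5°.
Offset of -43.4° east of the west edge: ((-43.4 − -139.4) mod 360) = 96.0°.
96.0° > 64.5° ⇒ outside.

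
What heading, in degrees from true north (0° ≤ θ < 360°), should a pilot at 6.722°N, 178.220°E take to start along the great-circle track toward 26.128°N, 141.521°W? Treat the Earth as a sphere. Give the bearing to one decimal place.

58.4°

Δλ = -141.521 − 178.220 = -319.741°; wrapped into (−180°, 180°]: 40.259°.
θ = atan2( sin Δλ · cos φ₂ , cos φ₁ · sin φ₂ − sin φ₁ · cos φ₂ · cos Δλ )
  = atan2(0.58021, 0.35715) = 58.385° → normalised to [0°, 360°): 58.385°.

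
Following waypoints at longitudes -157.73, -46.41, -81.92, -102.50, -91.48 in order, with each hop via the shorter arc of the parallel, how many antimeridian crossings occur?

Leg 1: -157.73° → -46.41°, shortest Δλ = 111.32° (east) — does not cross 180°.
Leg 2: -46.41° → -81.92°, shortest Δλ = -35.51° (west) — does not cross 180°.
Leg 3: -81.92° → -102.50°, shortest Δλ = -20.58° (west) — does not cross 180°.
Leg 4: -102.50° → -91.48°, shortest Δλ = 11.02° (east) — does not cross 180°.
Total crossings: 0.

0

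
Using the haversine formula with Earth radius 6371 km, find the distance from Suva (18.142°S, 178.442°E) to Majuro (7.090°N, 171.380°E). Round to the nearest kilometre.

Δλ = 171.380 − 178.442 = -7.062°.
Δφ = 7.090 − -18.142 = 25.232°.
a = sin²(Δφ/2) + cos φ₁ · cos φ₂ · sin²(Δλ/2) = 0.051282.
c = 2·atan2(√a, √(1−a)) = 0.45688 rad → d = 6371·c ≈ 2910.76 km.

2911 km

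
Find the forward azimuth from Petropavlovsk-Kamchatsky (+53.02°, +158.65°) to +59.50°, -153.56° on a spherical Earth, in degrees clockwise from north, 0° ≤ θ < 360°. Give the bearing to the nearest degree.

57°

Δλ = -153.56 − 158.65 = -312.21°; wrapped into (−180°, 180°]: 47.79°.
θ = atan2( sin Δλ · cos φ₂ , cos φ₁ · sin φ₂ − sin φ₁ · cos φ₂ · cos Δλ )
  = atan2(0.37593, 0.24590) = 56.810° → normalised to [0°, 360°): 56.810°.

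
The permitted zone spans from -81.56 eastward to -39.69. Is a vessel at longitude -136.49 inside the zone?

Band width going east from -81.56° to -39.69°: ((-39.69 − -81.56) mod 360) = 41.87°.
Offset of -136.49° east of the west edge: ((-136.49 − -81.56) mod 360) = 305.07°.
305.07° > 41.87° ⇒ outside.

No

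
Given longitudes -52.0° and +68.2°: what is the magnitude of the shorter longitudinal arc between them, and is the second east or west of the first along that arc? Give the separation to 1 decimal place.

120.2° east

Raw difference: 68.2 − -52.0 = 120.2°.
Normalise into (−180°, 180°]: 120.2° stays 120.2°.
Positive ⇒ the second point lies to the east; separation 120.2°.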